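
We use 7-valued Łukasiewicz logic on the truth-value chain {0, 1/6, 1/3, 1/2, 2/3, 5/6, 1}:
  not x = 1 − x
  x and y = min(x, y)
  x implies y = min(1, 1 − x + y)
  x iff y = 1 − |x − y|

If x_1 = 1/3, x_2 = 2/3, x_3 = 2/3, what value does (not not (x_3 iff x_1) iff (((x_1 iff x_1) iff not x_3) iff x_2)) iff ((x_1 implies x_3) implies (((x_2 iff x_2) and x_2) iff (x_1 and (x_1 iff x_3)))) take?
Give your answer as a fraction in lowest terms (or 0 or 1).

x_3 iff x_1 = 2/3 iff 1/3 = 2/3
not (x_3 iff x_1) = not 2/3 = 1/3
not not (x_3 iff x_1) = not 1/3 = 2/3
x_1 iff x_1 = 1/3 iff 1/3 = 1
not x_3 = not 2/3 = 1/3
(x_1 iff x_1) iff not x_3 = 1 iff 1/3 = 1/3
((x_1 iff x_1) iff not x_3) iff x_2 = 1/3 iff 2/3 = 2/3
not not (x_3 iff x_1) iff (((x_1 iff x_1) iff not x_3) iff x_2) = 2/3 iff 2/3 = 1
x_1 implies x_3 = 1/3 implies 2/3 = 1
x_2 iff x_2 = 2/3 iff 2/3 = 1
(x_2 iff x_2) and x_2 = 1 and 2/3 = 2/3
x_1 iff x_3 = 1/3 iff 2/3 = 2/3
x_1 and (x_1 iff x_3) = 1/3 and 2/3 = 1/3
((x_2 iff x_2) and x_2) iff (x_1 and (x_1 iff x_3)) = 2/3 iff 1/3 = 2/3
(x_1 implies x_3) implies (((x_2 iff x_2) and x_2) iff (x_1 and (x_1 iff x_3))) = 1 implies 2/3 = 2/3
(not not (x_3 iff x_1) iff (((x_1 iff x_1) iff not x_3) iff x_2)) iff ((x_1 implies x_3) implies (((x_2 iff x_2) and x_2) iff (x_1 and (x_1 iff x_3)))) = 1 iff 2/3 = 2/3

2/3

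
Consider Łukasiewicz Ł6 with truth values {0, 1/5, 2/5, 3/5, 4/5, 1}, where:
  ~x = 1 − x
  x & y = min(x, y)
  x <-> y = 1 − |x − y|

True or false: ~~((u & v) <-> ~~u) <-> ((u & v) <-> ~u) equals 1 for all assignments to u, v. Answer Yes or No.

Counterexample: take u = 0, v = 0.
u & v = 0 & 0 = 0
~u = ~0 = 1
~~u = ~1 = 0
(u & v) <-> ~~u = 0 <-> 0 = 1
~((u & v) <-> ~~u) = ~1 = 0
~~((u & v) <-> ~~u) = ~0 = 1
u & v = 0 & 0 = 0
~u = ~0 = 1
(u & v) <-> ~u = 0 <-> 1 = 0
~~((u & v) <-> ~~u) <-> ((u & v) <-> ~u) = 1 <-> 0 = 0
This gives 0 ≠ 1.

No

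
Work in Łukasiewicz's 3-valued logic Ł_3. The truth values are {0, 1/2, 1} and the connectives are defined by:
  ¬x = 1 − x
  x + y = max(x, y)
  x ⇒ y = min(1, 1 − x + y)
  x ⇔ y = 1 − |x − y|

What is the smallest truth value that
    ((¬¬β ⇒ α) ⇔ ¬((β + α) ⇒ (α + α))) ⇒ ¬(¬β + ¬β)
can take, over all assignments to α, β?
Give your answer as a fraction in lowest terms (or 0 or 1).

1/2

Take α = 0, β = 1/2:
¬β = ¬1/2 = 1/2
¬¬β = ¬1/2 = 1/2
¬¬β ⇒ α = 1/2 ⇒ 0 = 1/2
β + α = 1/2 + 0 = 1/2
α + α = 0 + 0 = 0
(β + α) ⇒ (α + α) = 1/2 ⇒ 0 = 1/2
¬((β + α) ⇒ (α + α)) = ¬1/2 = 1/2
(¬¬β ⇒ α) ⇔ ¬((β + α) ⇒ (α + α)) = 1/2 ⇔ 1/2 = 1
¬β = ¬1/2 = 1/2
¬β = ¬1/2 = 1/2
¬β + ¬β = 1/2 + 1/2 = 1/2
¬(¬β + ¬β) = ¬1/2 = 1/2
((¬¬β ⇒ α) ⇔ ¬((β + α) ⇒ (α + α))) ⇒ ¬(¬β + ¬β) = 1 ⇒ 1/2 = 1/2
No assignment yields a value below 1/2, so this is the minimum.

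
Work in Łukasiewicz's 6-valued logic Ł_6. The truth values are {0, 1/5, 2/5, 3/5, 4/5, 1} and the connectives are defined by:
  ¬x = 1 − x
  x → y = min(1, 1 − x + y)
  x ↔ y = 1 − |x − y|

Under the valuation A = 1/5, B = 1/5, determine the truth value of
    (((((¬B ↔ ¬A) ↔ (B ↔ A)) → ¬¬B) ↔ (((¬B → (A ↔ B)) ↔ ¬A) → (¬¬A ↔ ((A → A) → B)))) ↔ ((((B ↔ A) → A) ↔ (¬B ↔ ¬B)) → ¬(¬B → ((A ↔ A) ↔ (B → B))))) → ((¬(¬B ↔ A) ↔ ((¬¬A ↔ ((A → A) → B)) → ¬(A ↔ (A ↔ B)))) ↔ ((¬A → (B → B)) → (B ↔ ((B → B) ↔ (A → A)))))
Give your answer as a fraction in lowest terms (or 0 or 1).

1

¬B = ¬1/5 = 4/5
¬A = ¬1/5 = 4/5
¬B ↔ ¬A = 4/5 ↔ 4/5 = 1
B ↔ A = 1/5 ↔ 1/5 = 1
(¬B ↔ ¬A) ↔ (B ↔ A) = 1 ↔ 1 = 1
¬B = ¬1/5 = 4/5
¬¬B = ¬4/5 = 1/5
((¬B ↔ ¬A) ↔ (B ↔ A)) → ¬¬B = 1 → 1/5 = 1/5
¬B = ¬1/5 = 4/5
A ↔ B = 1/5 ↔ 1/5 = 1
¬B → (A ↔ B) = 4/5 → 1 = 1
¬A = ¬1/5 = 4/5
(¬B → (A ↔ B)) ↔ ¬A = 1 ↔ 4/5 = 4/5
¬A = ¬1/5 = 4/5
¬¬A = ¬4/5 = 1/5
A → A = 1/5 → 1/5 = 1
(A → A) → B = 1 → 1/5 = 1/5
¬¬A ↔ ((A → A) → B) = 1/5 ↔ 1/5 = 1
((¬B → (A ↔ B)) ↔ ¬A) → (¬¬A ↔ ((A → A) → B)) = 4/5 → 1 = 1
(((¬B ↔ ¬A) ↔ (B ↔ A)) → ¬¬B) ↔ (((¬B → (A ↔ B)) ↔ ¬A) → (¬¬A ↔ ((A → A) → B))) = 1/5 ↔ 1 = 1/5
B ↔ A = 1/5 ↔ 1/5 = 1
(B ↔ A) → A = 1 → 1/5 = 1/5
¬B = ¬1/5 = 4/5
¬B = ¬1/5 = 4/5
¬B ↔ ¬B = 4/5 ↔ 4/5 = 1
((B ↔ A) → A) ↔ (¬B ↔ ¬B) = 1/5 ↔ 1 = 1/5
¬B = ¬1/5 = 4/5
A ↔ A = 1/5 ↔ 1/5 = 1
B → B = 1/5 → 1/5 = 1
(A ↔ A) ↔ (B → B) = 1 ↔ 1 = 1
¬B → ((A ↔ A) ↔ (B → B)) = 4/5 → 1 = 1
¬(¬B → ((A ↔ A) ↔ (B → B))) = ¬1 = 0
(((B ↔ A) → A) ↔ (¬B ↔ ¬B)) → ¬(¬B → ((A ↔ A) ↔ (B → B))) = 1/5 → 0 = 4/5
((((¬B ↔ ¬A) ↔ (B ↔ A)) → ¬¬B) ↔ (((¬B → (A ↔ B)) ↔ ¬A) → (¬¬A ↔ ((A → A) → B)))) ↔ ((((B ↔ A) → A) ↔ (¬B ↔ ¬B)) → ¬(¬B → ((A ↔ A) ↔ (B → B)))) = 1/5 ↔ 4/5 = 2/5
¬B = ¬1/5 = 4/5
¬B ↔ A = 4/5 ↔ 1/5 = 2/5
¬(¬B ↔ A) = ¬2/5 = 3/5
¬A = ¬1/5 = 4/5
¬¬A = ¬4/5 = 1/5
A → A = 1/5 → 1/5 = 1
(A → A) → B = 1 → 1/5 = 1/5
¬¬A ↔ ((A → A) → B) = 1/5 ↔ 1/5 = 1
A ↔ B = 1/5 ↔ 1/5 = 1
A ↔ (A ↔ B) = 1/5 ↔ 1 = 1/5
¬(A ↔ (A ↔ B)) = ¬1/5 = 4/5
(¬¬A ↔ ((A → A) → B)) → ¬(A ↔ (A ↔ B)) = 1 → 4/5 = 4/5
¬(¬B ↔ A) ↔ ((¬¬A ↔ ((A → A) → B)) → ¬(A ↔ (A ↔ B))) = 3/5 ↔ 4/5 = 4/5
¬A = ¬1/5 = 4/5
B → B = 1/5 → 1/5 = 1
¬A → (B → B) = 4/5 → 1 = 1
B → B = 1/5 → 1/5 = 1
A → A = 1/5 → 1/5 = 1
(B → B) ↔ (A → A) = 1 ↔ 1 = 1
B ↔ ((B → B) ↔ (A → A)) = 1/5 ↔ 1 = 1/5
(¬A → (B → B)) → (B ↔ ((B → B) ↔ (A → A))) = 1 → 1/5 = 1/5
(¬(¬B ↔ A) ↔ ((¬¬A ↔ ((A → A) → B)) → ¬(A ↔ (A ↔ B)))) ↔ ((¬A → (B → B)) → (B ↔ ((B → B) ↔ (A → A)))) = 4/5 ↔ 1/5 = 2/5
(((((¬B ↔ ¬A) ↔ (B ↔ A)) → ¬¬B) ↔ (((¬B → (A ↔ B)) ↔ ¬A) → (¬¬A ↔ ((A → A) → B)))) ↔ ((((B ↔ A) → A) ↔ (¬B ↔ ¬B)) → ¬(¬B → ((A ↔ A) ↔ (B → B))))) → ((¬(¬B ↔ A) ↔ ((¬¬A ↔ ((A → A) → B)) → ¬(A ↔ (A ↔ B)))) ↔ ((¬A → (B → B)) → (B ↔ ((B → B) ↔ (A → A))))) = 2/5 → 2/5 = 1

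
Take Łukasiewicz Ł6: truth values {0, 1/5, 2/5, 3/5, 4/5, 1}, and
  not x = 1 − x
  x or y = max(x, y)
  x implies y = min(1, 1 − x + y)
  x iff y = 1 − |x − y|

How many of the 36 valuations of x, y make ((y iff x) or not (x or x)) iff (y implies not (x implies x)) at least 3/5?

19

value 1: 3 assignments (counts)
value 4/5: 8 assignments (counts)
value 3/5: 8 assignments (counts)
value 2/5: 9 assignments
value 1/5: 5 assignments
value 0: 3 assignments
So 19 of the 36 assignments meet the threshold.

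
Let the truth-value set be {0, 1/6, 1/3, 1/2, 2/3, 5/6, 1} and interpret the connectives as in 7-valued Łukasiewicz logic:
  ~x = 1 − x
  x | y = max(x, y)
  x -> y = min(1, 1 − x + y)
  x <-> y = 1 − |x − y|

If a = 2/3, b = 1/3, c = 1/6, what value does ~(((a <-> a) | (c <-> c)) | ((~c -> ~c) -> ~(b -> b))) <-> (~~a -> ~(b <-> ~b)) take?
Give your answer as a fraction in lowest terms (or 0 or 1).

1/3

a <-> a = 2/3 <-> 2/3 = 1
c <-> c = 1/6 <-> 1/6 = 1
(a <-> a) | (c <-> c) = 1 | 1 = 1
~c = ~1/6 = 5/6
~c = ~1/6 = 5/6
~c -> ~c = 5/6 -> 5/6 = 1
b -> b = 1/3 -> 1/3 = 1
~(b -> b) = ~1 = 0
(~c -> ~c) -> ~(b -> b) = 1 -> 0 = 0
((a <-> a) | (c <-> c)) | ((~c -> ~c) -> ~(b -> b)) = 1 | 0 = 1
~(((a <-> a) | (c <-> c)) | ((~c -> ~c) -> ~(b -> b))) = ~1 = 0
~a = ~2/3 = 1/3
~~a = ~1/3 = 2/3
~b = ~1/3 = 2/3
b <-> ~b = 1/3 <-> 2/3 = 2/3
~(b <-> ~b) = ~2/3 = 1/3
~~a -> ~(b <-> ~b) = 2/3 -> 1/3 = 2/3
~(((a <-> a) | (c <-> c)) | ((~c -> ~c) -> ~(b -> b))) <-> (~~a -> ~(b <-> ~b)) = 0 <-> 2/3 = 1/3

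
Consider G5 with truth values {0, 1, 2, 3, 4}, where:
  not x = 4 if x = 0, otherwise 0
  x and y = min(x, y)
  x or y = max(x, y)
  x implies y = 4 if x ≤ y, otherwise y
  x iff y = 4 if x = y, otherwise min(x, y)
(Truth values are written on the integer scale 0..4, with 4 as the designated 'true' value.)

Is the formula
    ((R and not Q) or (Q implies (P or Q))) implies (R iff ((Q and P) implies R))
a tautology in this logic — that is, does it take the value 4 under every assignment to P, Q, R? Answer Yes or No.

Counterexample: take P = 0, Q = 0, R = 0.
not Q = not 0 = 4
R and not Q = 0 and 4 = 0
P or Q = 0 or 0 = 0
Q implies (P or Q) = 0 implies 0 = 4
(R and not Q) or (Q implies (P or Q)) = 0 or 4 = 4
Q and P = 0 and 0 = 0
(Q and P) implies R = 0 implies 0 = 4
R iff ((Q and P) implies R) = 0 iff 4 = 0
((R and not Q) or (Q implies (P or Q))) implies (R iff ((Q and P) implies R)) = 4 implies 0 = 0
This gives 0 ≠ 4.

No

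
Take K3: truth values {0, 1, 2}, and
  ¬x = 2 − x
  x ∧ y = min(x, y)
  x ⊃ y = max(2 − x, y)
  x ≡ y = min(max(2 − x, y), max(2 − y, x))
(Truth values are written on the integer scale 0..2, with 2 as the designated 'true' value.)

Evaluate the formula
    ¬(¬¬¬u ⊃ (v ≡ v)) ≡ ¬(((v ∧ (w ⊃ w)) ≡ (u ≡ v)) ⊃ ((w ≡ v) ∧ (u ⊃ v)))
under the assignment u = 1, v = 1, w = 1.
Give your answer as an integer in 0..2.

1

¬u = ¬1 = 1
¬¬u = ¬1 = 1
¬¬¬u = ¬1 = 1
v ≡ v = 1 ≡ 1 = 1
¬¬¬u ⊃ (v ≡ v) = 1 ⊃ 1 = 1
¬(¬¬¬u ⊃ (v ≡ v)) = ¬1 = 1
w ⊃ w = 1 ⊃ 1 = 1
v ∧ (w ⊃ w) = 1 ∧ 1 = 1
u ≡ v = 1 ≡ 1 = 1
(v ∧ (w ⊃ w)) ≡ (u ≡ v) = 1 ≡ 1 = 1
w ≡ v = 1 ≡ 1 = 1
u ⊃ v = 1 ⊃ 1 = 1
(w ≡ v) ∧ (u ⊃ v) = 1 ∧ 1 = 1
((v ∧ (w ⊃ w)) ≡ (u ≡ v)) ⊃ ((w ≡ v) ∧ (u ⊃ v)) = 1 ⊃ 1 = 1
¬(((v ∧ (w ⊃ w)) ≡ (u ≡ v)) ⊃ ((w ≡ v) ∧ (u ⊃ v))) = ¬1 = 1
¬(¬¬¬u ⊃ (v ≡ v)) ≡ ¬(((v ∧ (w ⊃ w)) ≡ (u ≡ v)) ⊃ ((w ≡ v) ∧ (u ⊃ v))) = 1 ≡ 1 = 1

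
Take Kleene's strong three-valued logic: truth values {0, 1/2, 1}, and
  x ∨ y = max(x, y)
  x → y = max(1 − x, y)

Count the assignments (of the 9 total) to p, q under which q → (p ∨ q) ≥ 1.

7

p = 0, q = 0 ↦ 1  ≥
p = 0, q = 1/2 ↦ 1/2  <
p = 0, q = 1 ↦ 1  ≥
p = 1/2, q = 0 ↦ 1  ≥
p = 1/2, q = 1/2 ↦ 1/2  <
p = 1/2, q = 1 ↦ 1  ≥
p = 1, q = 0 ↦ 1  ≥
p = 1, q = 1/2 ↦ 1  ≥
p = 1, q = 1 ↦ 1  ≥
So 7 of the 9 assignments meet the threshold.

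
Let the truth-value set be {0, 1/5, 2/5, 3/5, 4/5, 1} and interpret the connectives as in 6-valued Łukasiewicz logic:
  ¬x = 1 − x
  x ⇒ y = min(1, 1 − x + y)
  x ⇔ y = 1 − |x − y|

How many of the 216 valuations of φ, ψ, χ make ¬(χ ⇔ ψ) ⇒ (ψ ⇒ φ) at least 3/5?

value 1: 194 assignments (counts)
value 4/5: 9 assignments (counts)
value 3/5: 6 assignments (counts)
value 2/5: 4 assignments
value 1/5: 2 assignments
value 0: 1 assignment
So 209 of the 216 assignments meet the threshold.

209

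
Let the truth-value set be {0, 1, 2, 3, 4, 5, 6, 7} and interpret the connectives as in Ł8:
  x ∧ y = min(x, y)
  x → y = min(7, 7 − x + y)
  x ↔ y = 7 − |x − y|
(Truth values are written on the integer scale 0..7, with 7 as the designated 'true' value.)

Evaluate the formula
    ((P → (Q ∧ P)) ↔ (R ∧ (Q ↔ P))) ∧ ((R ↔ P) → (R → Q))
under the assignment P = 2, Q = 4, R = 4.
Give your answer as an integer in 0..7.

4

Q ∧ P = 4 ∧ 2 = 2
P → (Q ∧ P) = 2 → 2 = 7
Q ↔ P = 4 ↔ 2 = 5
R ∧ (Q ↔ P) = 4 ∧ 5 = 4
(P → (Q ∧ P)) ↔ (R ∧ (Q ↔ P)) = 7 ↔ 4 = 4
R ↔ P = 4 ↔ 2 = 5
R → Q = 4 → 4 = 7
(R ↔ P) → (R → Q) = 5 → 7 = 7
((P → (Q ∧ P)) ↔ (R ∧ (Q ↔ P))) ∧ ((R ↔ P) → (R → Q)) = 4 ∧ 7 = 4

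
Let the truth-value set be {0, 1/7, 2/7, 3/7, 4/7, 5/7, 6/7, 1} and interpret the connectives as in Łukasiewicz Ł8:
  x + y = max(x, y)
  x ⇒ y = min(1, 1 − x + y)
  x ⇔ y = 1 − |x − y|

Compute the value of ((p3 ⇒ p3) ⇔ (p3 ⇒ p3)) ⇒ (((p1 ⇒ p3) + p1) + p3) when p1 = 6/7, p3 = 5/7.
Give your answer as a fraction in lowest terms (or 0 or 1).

6/7

p3 ⇒ p3 = 5/7 ⇒ 5/7 = 1
p3 ⇒ p3 = 5/7 ⇒ 5/7 = 1
(p3 ⇒ p3) ⇔ (p3 ⇒ p3) = 1 ⇔ 1 = 1
p1 ⇒ p3 = 6/7 ⇒ 5/7 = 6/7
(p1 ⇒ p3) + p1 = 6/7 + 6/7 = 6/7
((p1 ⇒ p3) + p1) + p3 = 6/7 + 5/7 = 6/7
((p3 ⇒ p3) ⇔ (p3 ⇒ p3)) ⇒ (((p1 ⇒ p3) + p1) + p3) = 1 ⇒ 6/7 = 6/7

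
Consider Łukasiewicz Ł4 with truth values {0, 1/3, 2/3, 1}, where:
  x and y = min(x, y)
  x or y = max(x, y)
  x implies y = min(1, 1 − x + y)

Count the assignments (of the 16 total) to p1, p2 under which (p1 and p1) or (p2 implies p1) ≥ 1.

10

p1 = 0, p2 = 0 ↦ 1  ≥
p1 = 0, p2 = 1/3 ↦ 2/3  <
p1 = 0, p2 = 2/3 ↦ 1/3  <
p1 = 0, p2 = 1 ↦ 0  <
p1 = 1/3, p2 = 0 ↦ 1  ≥
p1 = 1/3, p2 = 1/3 ↦ 1  ≥
p1 = 1/3, p2 = 2/3 ↦ 2/3  <
p1 = 1/3, p2 = 1 ↦ 1/3  <
p1 = 2/3, p2 = 0 ↦ 1  ≥
p1 = 2/3, p2 = 1/3 ↦ 1  ≥
p1 = 2/3, p2 = 2/3 ↦ 1  ≥
p1 = 2/3, p2 = 1 ↦ 2/3  <
p1 = 1, p2 = 0 ↦ 1  ≥
p1 = 1, p2 = 1/3 ↦ 1  ≥
p1 = 1, p2 = 2/3 ↦ 1  ≥
p1 = 1, p2 = 1 ↦ 1  ≥
So 10 of the 16 assignments meet the threshold.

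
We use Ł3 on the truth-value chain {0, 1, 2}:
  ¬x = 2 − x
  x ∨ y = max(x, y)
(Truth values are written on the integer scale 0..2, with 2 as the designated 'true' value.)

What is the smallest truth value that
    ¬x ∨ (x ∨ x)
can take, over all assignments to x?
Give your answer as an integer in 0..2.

Take x = 1:
¬x = ¬1 = 1
x ∨ x = 1 ∨ 1 = 1
¬x ∨ (x ∨ x) = 1 ∨ 1 = 1
No assignment yields a value below 1, so this is the minimum.

1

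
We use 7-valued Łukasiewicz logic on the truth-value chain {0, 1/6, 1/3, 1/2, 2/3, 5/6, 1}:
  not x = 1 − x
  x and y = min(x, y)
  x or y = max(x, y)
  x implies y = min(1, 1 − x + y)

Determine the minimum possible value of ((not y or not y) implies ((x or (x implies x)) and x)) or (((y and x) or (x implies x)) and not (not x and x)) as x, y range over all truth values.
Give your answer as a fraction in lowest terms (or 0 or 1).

1/2

Take x = 1/2, y = 0:
not y = not 0 = 1
not y = not 0 = 1
not y or not y = 1 or 1 = 1
x implies x = 1/2 implies 1/2 = 1
x or (x implies x) = 1/2 or 1 = 1
(x or (x implies x)) and x = 1 and 1/2 = 1/2
(not y or not y) implies ((x or (x implies x)) and x) = 1 implies 1/2 = 1/2
y and x = 0 and 1/2 = 0
x implies x = 1/2 implies 1/2 = 1
(y and x) or (x implies x) = 0 or 1 = 1
not x = not 1/2 = 1/2
not x and x = 1/2 and 1/2 = 1/2
not (not x and x) = not 1/2 = 1/2
((y and x) or (x implies x)) and not (not x and x) = 1 and 1/2 = 1/2
((not y or not y) implies ((x or (x implies x)) and x)) or (((y and x) or (x implies x)) and not (not x and x)) = 1/2 or 1/2 = 1/2
No assignment yields a value below 1/2, so this is the minimum.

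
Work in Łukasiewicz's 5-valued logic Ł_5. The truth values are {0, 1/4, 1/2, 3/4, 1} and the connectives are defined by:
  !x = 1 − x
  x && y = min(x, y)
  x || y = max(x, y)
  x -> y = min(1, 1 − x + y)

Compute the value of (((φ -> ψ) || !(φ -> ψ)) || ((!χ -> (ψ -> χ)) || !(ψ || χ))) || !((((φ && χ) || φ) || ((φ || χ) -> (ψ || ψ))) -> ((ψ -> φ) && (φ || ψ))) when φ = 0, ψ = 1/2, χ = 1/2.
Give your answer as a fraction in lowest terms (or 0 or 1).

φ -> ψ = 0 -> 1/2 = 1
φ -> ψ = 0 -> 1/2 = 1
!(φ -> ψ) = !1 = 0
(φ -> ψ) || !(φ -> ψ) = 1 || 0 = 1
!χ = !1/2 = 1/2
ψ -> χ = 1/2 -> 1/2 = 1
!χ -> (ψ -> χ) = 1/2 -> 1 = 1
ψ || χ = 1/2 || 1/2 = 1/2
!(ψ || χ) = !1/2 = 1/2
(!χ -> (ψ -> χ)) || !(ψ || χ) = 1 || 1/2 = 1
((φ -> ψ) || !(φ -> ψ)) || ((!χ -> (ψ -> χ)) || !(ψ || χ)) = 1 || 1 = 1
φ && χ = 0 && 1/2 = 0
(φ && χ) || φ = 0 || 0 = 0
φ || χ = 0 || 1/2 = 1/2
ψ || ψ = 1/2 || 1/2 = 1/2
(φ || χ) -> (ψ || ψ) = 1/2 -> 1/2 = 1
((φ && χ) || φ) || ((φ || χ) -> (ψ || ψ)) = 0 || 1 = 1
ψ -> φ = 1/2 -> 0 = 1/2
φ || ψ = 0 || 1/2 = 1/2
(ψ -> φ) && (φ || ψ) = 1/2 && 1/2 = 1/2
(((φ && χ) || φ) || ((φ || χ) -> (ψ || ψ))) -> ((ψ -> φ) && (φ || ψ)) = 1 -> 1/2 = 1/2
!((((φ && χ) || φ) || ((φ || χ) -> (ψ || ψ))) -> ((ψ -> φ) && (φ || ψ))) = !1/2 = 1/2
(((φ -> ψ) || !(φ -> ψ)) || ((!χ -> (ψ -> χ)) || !(ψ || χ))) || !((((φ && χ) || φ) || ((φ || χ) -> (ψ || ψ))) -> ((ψ -> φ) && (φ || ψ))) = 1 || 1/2 = 1

1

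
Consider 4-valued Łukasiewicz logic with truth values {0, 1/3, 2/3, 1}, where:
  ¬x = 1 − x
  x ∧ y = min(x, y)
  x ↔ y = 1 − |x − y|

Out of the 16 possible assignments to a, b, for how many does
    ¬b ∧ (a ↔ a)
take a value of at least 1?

a = 0, b = 0 ↦ 1  ≥
a = 0, b = 1/3 ↦ 2/3  <
a = 0, b = 2/3 ↦ 1/3  <
a = 0, b = 1 ↦ 0  <
a = 1/3, b = 0 ↦ 1  ≥
a = 1/3, b = 1/3 ↦ 2/3  <
a = 1/3, b = 2/3 ↦ 1/3  <
a = 1/3, b = 1 ↦ 0  <
a = 2/3, b = 0 ↦ 1  ≥
a = 2/3, b = 1/3 ↦ 2/3  <
a = 2/3, b = 2/3 ↦ 1/3  <
a = 2/3, b = 1 ↦ 0  <
a = 1, b = 0 ↦ 1  ≥
a = 1, b = 1/3 ↦ 2/3  <
a = 1, b = 2/3 ↦ 1/3  <
a = 1, b = 1 ↦ 0  <
So 4 of the 16 assignments meet the threshold.

4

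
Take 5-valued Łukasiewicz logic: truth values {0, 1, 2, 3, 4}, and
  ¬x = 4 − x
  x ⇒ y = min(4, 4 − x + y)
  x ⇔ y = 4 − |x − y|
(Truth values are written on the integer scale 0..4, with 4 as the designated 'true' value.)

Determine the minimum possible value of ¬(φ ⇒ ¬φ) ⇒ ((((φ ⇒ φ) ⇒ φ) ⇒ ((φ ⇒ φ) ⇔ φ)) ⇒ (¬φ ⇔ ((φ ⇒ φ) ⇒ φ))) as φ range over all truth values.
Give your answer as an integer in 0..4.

0

Take φ = 4:
¬φ = ¬4 = 0
φ ⇒ ¬φ = 4 ⇒ 0 = 0
¬(φ ⇒ ¬φ) = ¬0 = 4
φ ⇒ φ = 4 ⇒ 4 = 4
(φ ⇒ φ) ⇒ φ = 4 ⇒ 4 = 4
φ ⇒ φ = 4 ⇒ 4 = 4
(φ ⇒ φ) ⇔ φ = 4 ⇔ 4 = 4
((φ ⇒ φ) ⇒ φ) ⇒ ((φ ⇒ φ) ⇔ φ) = 4 ⇒ 4 = 4
¬φ = ¬4 = 0
φ ⇒ φ = 4 ⇒ 4 = 4
(φ ⇒ φ) ⇒ φ = 4 ⇒ 4 = 4
¬φ ⇔ ((φ ⇒ φ) ⇒ φ) = 0 ⇔ 4 = 0
(((φ ⇒ φ) ⇒ φ) ⇒ ((φ ⇒ φ) ⇔ φ)) ⇒ (¬φ ⇔ ((φ ⇒ φ) ⇒ φ)) = 4 ⇒ 0 = 0
¬(φ ⇒ ¬φ) ⇒ ((((φ ⇒ φ) ⇒ φ) ⇒ ((φ ⇒ φ) ⇔ φ)) ⇒ (¬φ ⇔ ((φ ⇒ φ) ⇒ φ))) = 4 ⇒ 0 = 0
No assignment yields a value below 0, so this is the minimum.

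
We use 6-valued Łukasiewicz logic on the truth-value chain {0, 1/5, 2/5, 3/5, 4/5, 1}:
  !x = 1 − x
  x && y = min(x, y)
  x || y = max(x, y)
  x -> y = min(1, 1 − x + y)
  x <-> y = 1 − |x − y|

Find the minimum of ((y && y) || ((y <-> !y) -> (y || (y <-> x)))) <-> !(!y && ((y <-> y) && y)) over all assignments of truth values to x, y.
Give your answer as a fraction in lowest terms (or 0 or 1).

3/5

Take x = 1/5, y = 2/5:
y && y = 2/5 && 2/5 = 2/5
!y = !2/5 = 3/5
y <-> !y = 2/5 <-> 3/5 = 4/5
y <-> x = 2/5 <-> 1/5 = 4/5
y || (y <-> x) = 2/5 || 4/5 = 4/5
(y <-> !y) -> (y || (y <-> x)) = 4/5 -> 4/5 = 1
(y && y) || ((y <-> !y) -> (y || (y <-> x))) = 2/5 || 1 = 1
!y = !2/5 = 3/5
y <-> y = 2/5 <-> 2/5 = 1
(y <-> y) && y = 1 && 2/5 = 2/5
!y && ((y <-> y) && y) = 3/5 && 2/5 = 2/5
!(!y && ((y <-> y) && y)) = !2/5 = 3/5
((y && y) || ((y <-> !y) -> (y || (y <-> x)))) <-> !(!y && ((y <-> y) && y)) = 1 <-> 3/5 = 3/5
No assignment yields a value below 3/5, so this is the minimum.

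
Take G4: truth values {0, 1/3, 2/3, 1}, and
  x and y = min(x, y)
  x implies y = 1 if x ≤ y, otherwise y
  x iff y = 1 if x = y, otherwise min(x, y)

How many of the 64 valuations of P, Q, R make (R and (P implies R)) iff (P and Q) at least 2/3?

20

value 1: 16 assignments (counts)
value 2/3: 4 assignments (counts)
value 1/3: 14 assignments
value 0: 30 assignments
So 20 of the 64 assignments meet the threshold.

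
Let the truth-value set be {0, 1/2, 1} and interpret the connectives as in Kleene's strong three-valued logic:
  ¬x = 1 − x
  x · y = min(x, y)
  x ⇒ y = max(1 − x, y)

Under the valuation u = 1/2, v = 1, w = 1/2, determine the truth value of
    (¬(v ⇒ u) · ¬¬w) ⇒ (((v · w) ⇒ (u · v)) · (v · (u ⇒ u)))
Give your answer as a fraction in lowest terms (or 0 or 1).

v ⇒ u = 1 ⇒ 1/2 = 1/2
¬(v ⇒ u) = ¬1/2 = 1/2
¬w = ¬1/2 = 1/2
¬¬w = ¬1/2 = 1/2
¬(v ⇒ u) · ¬¬w = 1/2 · 1/2 = 1/2
v · w = 1 · 1/2 = 1/2
u · v = 1/2 · 1 = 1/2
(v · w) ⇒ (u · v) = 1/2 ⇒ 1/2 = 1/2
u ⇒ u = 1/2 ⇒ 1/2 = 1/2
v · (u ⇒ u) = 1 · 1/2 = 1/2
((v · w) ⇒ (u · v)) · (v · (u ⇒ u)) = 1/2 · 1/2 = 1/2
(¬(v ⇒ u) · ¬¬w) ⇒ (((v · w) ⇒ (u · v)) · (v · (u ⇒ u))) = 1/2 ⇒ 1/2 = 1/2

1/2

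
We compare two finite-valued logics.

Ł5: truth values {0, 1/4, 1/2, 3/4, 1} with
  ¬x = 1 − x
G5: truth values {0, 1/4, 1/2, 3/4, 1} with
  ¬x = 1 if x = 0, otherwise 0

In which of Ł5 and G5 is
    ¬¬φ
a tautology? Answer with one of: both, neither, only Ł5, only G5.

neither

In Ł5: at φ = 0 the value is 0 — not a tautology.
In G5: at φ = 0 the value is 0 — not a tautology.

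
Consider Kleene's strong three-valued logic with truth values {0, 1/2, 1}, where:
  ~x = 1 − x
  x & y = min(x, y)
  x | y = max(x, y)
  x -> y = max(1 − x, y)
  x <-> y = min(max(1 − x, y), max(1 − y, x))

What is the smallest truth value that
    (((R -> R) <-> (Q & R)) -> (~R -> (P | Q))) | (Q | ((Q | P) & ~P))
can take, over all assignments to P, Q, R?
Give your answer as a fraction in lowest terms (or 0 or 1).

Take P = 0, Q = 0, R = 1/2:
R -> R = 1/2 -> 1/2 = 1/2
Q & R = 0 & 1/2 = 0
(R -> R) <-> (Q & R) = 1/2 <-> 0 = 1/2
~R = ~1/2 = 1/2
P | Q = 0 | 0 = 0
~R -> (P | Q) = 1/2 -> 0 = 1/2
((R -> R) <-> (Q & R)) -> (~R -> (P | Q)) = 1/2 -> 1/2 = 1/2
Q | P = 0 | 0 = 0
~P = ~0 = 1
(Q | P) & ~P = 0 & 1 = 0
Q | ((Q | P) & ~P) = 0 | 0 = 0
(((R -> R) <-> (Q & R)) -> (~R -> (P | Q))) | (Q | ((Q | P) & ~P)) = 1/2 | 0 = 1/2
No assignment yields a value below 1/2, so this is the minimum.

1/2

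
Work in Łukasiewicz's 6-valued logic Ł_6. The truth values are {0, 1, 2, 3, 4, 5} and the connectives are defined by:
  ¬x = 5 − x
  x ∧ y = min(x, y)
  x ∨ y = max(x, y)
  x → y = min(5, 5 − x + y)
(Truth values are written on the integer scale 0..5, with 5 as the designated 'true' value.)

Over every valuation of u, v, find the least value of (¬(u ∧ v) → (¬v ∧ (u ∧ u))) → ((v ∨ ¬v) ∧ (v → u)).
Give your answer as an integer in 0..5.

3

Take u = 3, v = 2:
u ∧ v = 3 ∧ 2 = 2
¬(u ∧ v) = ¬2 = 3
¬v = ¬2 = 3
u ∧ u = 3 ∧ 3 = 3
¬v ∧ (u ∧ u) = 3 ∧ 3 = 3
¬(u ∧ v) → (¬v ∧ (u ∧ u)) = 3 → 3 = 5
¬v = ¬2 = 3
v ∨ ¬v = 2 ∨ 3 = 3
v → u = 2 → 3 = 5
(v ∨ ¬v) ∧ (v → u) = 3 ∧ 5 = 3
(¬(u ∧ v) → (¬v ∧ (u ∧ u))) → ((v ∨ ¬v) ∧ (v → u)) = 5 → 3 = 3
No assignment yields a value below 3, so this is the minimum.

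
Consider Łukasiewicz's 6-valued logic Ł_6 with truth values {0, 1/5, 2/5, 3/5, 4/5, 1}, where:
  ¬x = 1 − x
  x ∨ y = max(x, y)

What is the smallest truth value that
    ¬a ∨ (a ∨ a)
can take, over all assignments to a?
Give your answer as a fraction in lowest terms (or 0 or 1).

Take a = 2/5:
¬a = ¬2/5 = 3/5
a ∨ a = 2/5 ∨ 2/5 = 2/5
¬a ∨ (a ∨ a) = 3/5 ∨ 2/5 = 3/5
No assignment yields a value below 3/5, so this is the minimum.

3/5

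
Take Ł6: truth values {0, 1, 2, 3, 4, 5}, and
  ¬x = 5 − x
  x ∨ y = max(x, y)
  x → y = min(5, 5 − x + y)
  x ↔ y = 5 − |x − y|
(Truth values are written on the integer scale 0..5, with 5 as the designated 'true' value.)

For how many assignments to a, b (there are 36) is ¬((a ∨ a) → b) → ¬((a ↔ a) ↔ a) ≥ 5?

27

value 5: 27 assignments (counts)
value 4: 3 assignments
value 3: 2 assignments
value 2: 2 assignments
value 1: 1 assignment
value 0: 1 assignment
So 27 of the 36 assignments meet the threshold.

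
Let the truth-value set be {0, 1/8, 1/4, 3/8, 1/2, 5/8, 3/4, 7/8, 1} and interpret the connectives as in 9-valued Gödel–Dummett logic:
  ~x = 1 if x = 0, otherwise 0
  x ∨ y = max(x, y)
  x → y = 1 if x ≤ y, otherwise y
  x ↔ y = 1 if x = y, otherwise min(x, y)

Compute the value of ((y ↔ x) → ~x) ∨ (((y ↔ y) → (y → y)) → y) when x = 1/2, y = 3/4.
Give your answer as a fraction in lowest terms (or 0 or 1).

y ↔ x = 3/4 ↔ 1/2 = 1/2
~x = ~1/2 = 0
(y ↔ x) → ~x = 1/2 → 0 = 0
y ↔ y = 3/4 ↔ 3/4 = 1
y → y = 3/4 → 3/4 = 1
(y ↔ y) → (y → y) = 1 → 1 = 1
((y ↔ y) → (y → y)) → y = 1 → 3/4 = 3/4
((y ↔ x) → ~x) ∨ (((y ↔ y) → (y → y)) → y) = 0 ∨ 3/4 = 3/4

3/4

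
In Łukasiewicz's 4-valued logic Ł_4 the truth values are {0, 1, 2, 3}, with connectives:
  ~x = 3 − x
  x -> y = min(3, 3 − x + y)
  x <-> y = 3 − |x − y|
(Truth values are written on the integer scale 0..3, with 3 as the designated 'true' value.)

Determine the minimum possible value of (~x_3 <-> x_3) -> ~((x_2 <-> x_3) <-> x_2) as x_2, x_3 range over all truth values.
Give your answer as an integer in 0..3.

Take x_2 = 2, x_3 = 1:
~x_3 = ~1 = 2
~x_3 <-> x_3 = 2 <-> 1 = 2
x_2 <-> x_3 = 2 <-> 1 = 2
(x_2 <-> x_3) <-> x_2 = 2 <-> 2 = 3
~((x_2 <-> x_3) <-> x_2) = ~3 = 0
(~x_3 <-> x_3) -> ~((x_2 <-> x_3) <-> x_2) = 2 -> 0 = 1
No assignment yields a value below 1, so this is the minimum.

1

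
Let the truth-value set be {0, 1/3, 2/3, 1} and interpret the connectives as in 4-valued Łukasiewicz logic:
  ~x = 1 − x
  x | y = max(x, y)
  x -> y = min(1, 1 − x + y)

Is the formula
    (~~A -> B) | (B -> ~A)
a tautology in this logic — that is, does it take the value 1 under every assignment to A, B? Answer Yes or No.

Counterexample: take A = 1, B = 1/3.
~A = ~1 = 0
~~A = ~0 = 1
~~A -> B = 1 -> 1/3 = 1/3
~A = ~1 = 0
B -> ~A = 1/3 -> 0 = 2/3
(~~A -> B) | (B -> ~A) = 1/3 | 2/3 = 2/3
This gives 2/3 ≠ 1.

No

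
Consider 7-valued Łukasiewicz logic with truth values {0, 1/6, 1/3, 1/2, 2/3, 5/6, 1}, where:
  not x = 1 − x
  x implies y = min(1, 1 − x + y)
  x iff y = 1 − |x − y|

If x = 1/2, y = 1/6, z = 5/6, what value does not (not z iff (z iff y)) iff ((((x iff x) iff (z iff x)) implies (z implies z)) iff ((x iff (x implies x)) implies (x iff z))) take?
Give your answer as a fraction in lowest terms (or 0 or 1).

not z = not 5/6 = 1/6
z iff y = 5/6 iff 1/6 = 1/3
not z iff (z iff y) = 1/6 iff 1/3 = 5/6
not (not z iff (z iff y)) = not 5/6 = 1/6
x iff x = 1/2 iff 1/2 = 1
z iff x = 5/6 iff 1/2 = 2/3
(x iff x) iff (z iff x) = 1 iff 2/3 = 2/3
z implies z = 5/6 implies 5/6 = 1
((x iff x) iff (z iff x)) implies (z implies z) = 2/3 implies 1 = 1
x implies x = 1/2 implies 1/2 = 1
x iff (x implies x) = 1/2 iff 1 = 1/2
x iff z = 1/2 iff 5/6 = 2/3
(x iff (x implies x)) implies (x iff z) = 1/2 implies 2/3 = 1
(((x iff x) iff (z iff x)) implies (z implies z)) iff ((x iff (x implies x)) implies (x iff z)) = 1 iff 1 = 1
not (not z iff (z iff y)) iff ((((x iff x) iff (z iff x)) implies (z implies z)) iff ((x iff (x implies x)) implies (x iff z))) = 1/6 iff 1 = 1/6

1/6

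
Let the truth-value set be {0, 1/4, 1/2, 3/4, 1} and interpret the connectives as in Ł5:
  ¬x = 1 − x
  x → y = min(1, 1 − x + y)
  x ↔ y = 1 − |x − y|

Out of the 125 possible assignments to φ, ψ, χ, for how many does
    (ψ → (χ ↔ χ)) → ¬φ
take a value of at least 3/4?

50

value 1: 25 assignments (counts)
value 3/4: 25 assignments (counts)
value 1/2: 25 assignments
value 1/4: 25 assignments
value 0: 25 assignments
So 50 of the 125 assignments meet the threshold.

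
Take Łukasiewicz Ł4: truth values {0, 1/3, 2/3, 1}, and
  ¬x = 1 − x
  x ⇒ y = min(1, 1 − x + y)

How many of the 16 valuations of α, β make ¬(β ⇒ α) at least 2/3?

α = 0, β = 0 ↦ 0  <
α = 0, β = 1/3 ↦ 1/3  <
α = 0, β = 2/3 ↦ 2/3  ≥
α = 0, β = 1 ↦ 1  ≥
α = 1/3, β = 0 ↦ 0  <
α = 1/3, β = 1/3 ↦ 0  <
α = 1/3, β = 2/3 ↦ 1/3  <
α = 1/3, β = 1 ↦ 2/3  ≥
α = 2/3, β = 0 ↦ 0  <
α = 2/3, β = 1/3 ↦ 0  <
α = 2/3, β = 2/3 ↦ 0  <
α = 2/3, β = 1 ↦ 1/3  <
α = 1, β = 0 ↦ 0  <
α = 1, β = 1/3 ↦ 0  <
α = 1, β = 2/3 ↦ 0  <
α = 1, β = 1 ↦ 0  <
So 3 of the 16 assignments meet the threshold.

3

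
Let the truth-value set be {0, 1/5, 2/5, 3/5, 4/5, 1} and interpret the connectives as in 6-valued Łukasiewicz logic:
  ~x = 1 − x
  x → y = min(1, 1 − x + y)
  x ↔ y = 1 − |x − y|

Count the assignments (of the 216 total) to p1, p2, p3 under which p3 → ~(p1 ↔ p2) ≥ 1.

value 1: 106 assignments (counts)
value 4/5: 34 assignments
value 3/5: 30 assignments
value 2/5: 24 assignments
value 1/5: 16 assignments
value 0: 6 assignments
So 106 of the 216 assignments meet the threshold.

106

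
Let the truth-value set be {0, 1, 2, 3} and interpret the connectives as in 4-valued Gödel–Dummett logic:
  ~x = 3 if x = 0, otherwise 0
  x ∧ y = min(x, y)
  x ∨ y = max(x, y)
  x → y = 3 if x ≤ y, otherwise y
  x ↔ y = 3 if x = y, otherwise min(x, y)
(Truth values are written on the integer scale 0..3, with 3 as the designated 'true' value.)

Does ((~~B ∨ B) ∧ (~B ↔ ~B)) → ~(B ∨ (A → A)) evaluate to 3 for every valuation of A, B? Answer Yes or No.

No

Counterexample: take A = 0, B = 1.
~B = ~1 = 0
~~B = ~0 = 3
~~B ∨ B = 3 ∨ 1 = 3
~B = ~1 = 0
~B = ~1 = 0
~B ↔ ~B = 0 ↔ 0 = 3
(~~B ∨ B) ∧ (~B ↔ ~B) = 3 ∧ 3 = 3
A → A = 0 → 0 = 3
B ∨ (A → A) = 1 ∨ 3 = 3
~(B ∨ (A → A)) = ~3 = 0
((~~B ∨ B) ∧ (~B ↔ ~B)) → ~(B ∨ (A → A)) = 3 → 0 = 0
This gives 0 ≠ 3.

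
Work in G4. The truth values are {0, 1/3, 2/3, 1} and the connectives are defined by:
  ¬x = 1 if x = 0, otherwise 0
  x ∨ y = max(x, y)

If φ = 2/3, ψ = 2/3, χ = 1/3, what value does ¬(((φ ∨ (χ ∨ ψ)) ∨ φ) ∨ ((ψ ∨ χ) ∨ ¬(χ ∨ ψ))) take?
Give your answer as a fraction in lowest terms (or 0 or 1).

0

χ ∨ ψ = 1/3 ∨ 2/3 = 2/3
φ ∨ (χ ∨ ψ) = 2/3 ∨ 2/3 = 2/3
(φ ∨ (χ ∨ ψ)) ∨ φ = 2/3 ∨ 2/3 = 2/3
ψ ∨ χ = 2/3 ∨ 1/3 = 2/3
χ ∨ ψ = 1/3 ∨ 2/3 = 2/3
¬(χ ∨ ψ) = ¬2/3 = 0
(ψ ∨ χ) ∨ ¬(χ ∨ ψ) = 2/3 ∨ 0 = 2/3
((φ ∨ (χ ∨ ψ)) ∨ φ) ∨ ((ψ ∨ χ) ∨ ¬(χ ∨ ψ)) = 2/3 ∨ 2/3 = 2/3
¬(((φ ∨ (χ ∨ ψ)) ∨ φ) ∨ ((ψ ∨ χ) ∨ ¬(χ ∨ ψ))) = ¬2/3 = 0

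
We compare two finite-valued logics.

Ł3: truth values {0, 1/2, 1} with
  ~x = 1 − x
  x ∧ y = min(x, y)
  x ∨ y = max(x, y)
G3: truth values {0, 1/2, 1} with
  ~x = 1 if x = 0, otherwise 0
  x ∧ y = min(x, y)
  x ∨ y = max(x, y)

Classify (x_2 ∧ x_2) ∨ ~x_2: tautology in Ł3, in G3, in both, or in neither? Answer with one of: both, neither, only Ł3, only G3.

neither

In Ł3: at x_2 = 1/2 the value is 1/2 — not a tautology.
In G3: at x_2 = 1/2 the value is 1/2 — not a tautology.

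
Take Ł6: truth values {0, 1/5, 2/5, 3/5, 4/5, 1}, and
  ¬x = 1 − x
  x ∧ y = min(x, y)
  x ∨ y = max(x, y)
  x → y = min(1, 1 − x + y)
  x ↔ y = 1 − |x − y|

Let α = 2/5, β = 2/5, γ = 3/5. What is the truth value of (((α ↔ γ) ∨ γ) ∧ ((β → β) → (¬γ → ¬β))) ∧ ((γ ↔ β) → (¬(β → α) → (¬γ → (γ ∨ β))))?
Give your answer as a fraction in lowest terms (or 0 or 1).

α ↔ γ = 2/5 ↔ 3/5 = 4/5
(α ↔ γ) ∨ γ = 4/5 ∨ 3/5 = 4/5
β → β = 2/5 → 2/5 = 1
¬γ = ¬3/5 = 2/5
¬β = ¬2/5 = 3/5
¬γ → ¬β = 2/5 → 3/5 = 1
(β → β) → (¬γ → ¬β) = 1 → 1 = 1
((α ↔ γ) ∨ γ) ∧ ((β → β) → (¬γ → ¬β)) = 4/5 ∧ 1 = 4/5
γ ↔ β = 3/5 ↔ 2/5 = 4/5
β → α = 2/5 → 2/5 = 1
¬(β → α) = ¬1 = 0
¬γ = ¬3/5 = 2/5
γ ∨ β = 3/5 ∨ 2/5 = 3/5
¬γ → (γ ∨ β) = 2/5 → 3/5 = 1
¬(β → α) → (¬γ → (γ ∨ β)) = 0 → 1 = 1
(γ ↔ β) → (¬(β → α) → (¬γ → (γ ∨ β))) = 4/5 → 1 = 1
(((α ↔ γ) ∨ γ) ∧ ((β → β) → (¬γ → ¬β))) ∧ ((γ ↔ β) → (¬(β → α) → (¬γ → (γ ∨ β)))) = 4/5 ∧ 1 = 4/5

4/5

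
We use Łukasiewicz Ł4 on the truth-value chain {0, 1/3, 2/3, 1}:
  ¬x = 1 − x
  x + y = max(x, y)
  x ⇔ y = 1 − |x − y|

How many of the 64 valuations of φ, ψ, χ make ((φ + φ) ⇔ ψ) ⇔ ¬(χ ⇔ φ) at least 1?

value 1: 16 assignments (counts)
value 2/3: 26 assignments
value 1/3: 16 assignments
value 0: 6 assignments
So 16 of the 64 assignments meet the threshold.

16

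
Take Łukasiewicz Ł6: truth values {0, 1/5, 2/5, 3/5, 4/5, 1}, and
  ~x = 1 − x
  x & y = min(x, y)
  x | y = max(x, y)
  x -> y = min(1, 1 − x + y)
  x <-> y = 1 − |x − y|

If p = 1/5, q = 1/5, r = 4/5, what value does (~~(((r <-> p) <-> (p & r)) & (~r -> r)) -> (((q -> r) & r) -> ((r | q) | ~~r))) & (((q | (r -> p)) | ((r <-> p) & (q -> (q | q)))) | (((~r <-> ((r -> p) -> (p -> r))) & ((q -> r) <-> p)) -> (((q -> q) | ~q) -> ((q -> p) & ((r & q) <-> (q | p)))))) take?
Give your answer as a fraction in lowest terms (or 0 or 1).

r <-> p = 4/5 <-> 1/5 = 2/5
p & r = 1/5 & 4/5 = 1/5
(r <-> p) <-> (p & r) = 2/5 <-> 1/5 = 4/5
~r = ~4/5 = 1/5
~r -> r = 1/5 -> 4/5 = 1
((r <-> p) <-> (p & r)) & (~r -> r) = 4/5 & 1 = 4/5
~(((r <-> p) <-> (p & r)) & (~r -> r)) = ~4/5 = 1/5
~~(((r <-> p) <-> (p & r)) & (~r -> r)) = ~1/5 = 4/5
q -> r = 1/5 -> 4/5 = 1
(q -> r) & r = 1 & 4/5 = 4/5
r | q = 4/5 | 1/5 = 4/5
~r = ~4/5 = 1/5
~~r = ~1/5 = 4/5
(r | q) | ~~r = 4/5 | 4/5 = 4/5
((q -> r) & r) -> ((r | q) | ~~r) = 4/5 -> 4/5 = 1
~~(((r <-> p) <-> (p & r)) & (~r -> r)) -> (((q -> r) & r) -> ((r | q) | ~~r)) = 4/5 -> 1 = 1
r -> p = 4/5 -> 1/5 = 2/5
q | (r -> p) = 1/5 | 2/5 = 2/5
r <-> p = 4/5 <-> 1/5 = 2/5
q | q = 1/5 | 1/5 = 1/5
q -> (q | q) = 1/5 -> 1/5 = 1
(r <-> p) & (q -> (q | q)) = 2/5 & 1 = 2/5
(q | (r -> p)) | ((r <-> p) & (q -> (q | q))) = 2/5 | 2/5 = 2/5
~r = ~4/5 = 1/5
r -> p = 4/5 -> 1/5 = 2/5
p -> r = 1/5 -> 4/5 = 1
(r -> p) -> (p -> r) = 2/5 -> 1 = 1
~r <-> ((r -> p) -> (p -> r)) = 1/5 <-> 1 = 1/5
q -> r = 1/5 -> 4/5 = 1
(q -> r) <-> p = 1 <-> 1/5 = 1/5
(~r <-> ((r -> p) -> (p -> r))) & ((q -> r) <-> p) = 1/5 & 1/5 = 1/5
q -> q = 1/5 -> 1/5 = 1
~q = ~1/5 = 4/5
(q -> q) | ~q = 1 | 4/5 = 1
q -> p = 1/5 -> 1/5 = 1
r & q = 4/5 & 1/5 = 1/5
q | p = 1/5 | 1/5 = 1/5
(r & q) <-> (q | p) = 1/5 <-> 1/5 = 1
(q -> p) & ((r & q) <-> (q | p)) = 1 & 1 = 1
((q -> q) | ~q) -> ((q -> p) & ((r & q) <-> (q | p))) = 1 -> 1 = 1
((~r <-> ((r -> p) -> (p -> r))) & ((q -> r) <-> p)) -> (((q -> q) | ~q) -> ((q -> p) & ((r & q) <-> (q | p)))) = 1/5 -> 1 = 1
((q | (r -> p)) | ((r <-> p) & (q -> (q | q)))) | (((~r <-> ((r -> p) -> (p -> r))) & ((q -> r) <-> p)) -> (((q -> q) | ~q) -> ((q -> p) & ((r & q) <-> (q | p))))) = 2/5 | 1 = 1
(~~(((r <-> p) <-> (p & r)) & (~r -> r)) -> (((q -> r) & r) -> ((r | q) | ~~r))) & (((q | (r -> p)) | ((r <-> p) & (q -> (q | q)))) | (((~r <-> ((r -> p) -> (p -> r))) & ((q -> r) <-> p)) -> (((q -> q) | ~q) -> ((q -> p) & ((r & q) <-> (q | p)))))) = 1 & 1 = 1

1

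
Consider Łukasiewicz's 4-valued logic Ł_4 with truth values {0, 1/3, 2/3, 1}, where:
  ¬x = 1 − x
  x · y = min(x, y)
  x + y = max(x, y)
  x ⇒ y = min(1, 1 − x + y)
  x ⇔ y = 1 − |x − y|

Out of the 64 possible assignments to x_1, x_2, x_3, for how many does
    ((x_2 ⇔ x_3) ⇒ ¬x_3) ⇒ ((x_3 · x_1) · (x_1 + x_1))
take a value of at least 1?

17

value 1: 17 assignments (counts)
value 2/3: 11 assignments
value 1/3: 15 assignments
value 0: 21 assignments
So 17 of the 64 assignments meet the threshold.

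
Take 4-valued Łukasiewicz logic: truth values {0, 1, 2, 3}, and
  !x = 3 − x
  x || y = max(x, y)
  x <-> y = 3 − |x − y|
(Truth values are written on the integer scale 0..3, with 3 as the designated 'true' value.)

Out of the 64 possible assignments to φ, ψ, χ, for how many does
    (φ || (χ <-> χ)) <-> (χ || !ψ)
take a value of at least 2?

value 3: 28 assignments (counts)
value 2: 20 assignments (counts)
value 1: 12 assignments
value 0: 4 assignments
So 48 of the 64 assignments meet the threshold.

48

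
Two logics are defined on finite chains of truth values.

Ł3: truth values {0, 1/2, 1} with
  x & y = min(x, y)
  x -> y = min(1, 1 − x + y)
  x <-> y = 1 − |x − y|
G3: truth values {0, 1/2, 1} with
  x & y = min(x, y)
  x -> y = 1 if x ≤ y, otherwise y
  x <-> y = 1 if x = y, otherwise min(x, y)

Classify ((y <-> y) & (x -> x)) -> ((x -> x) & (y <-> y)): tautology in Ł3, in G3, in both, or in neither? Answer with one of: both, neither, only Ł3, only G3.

In Ł3: every assignment gives 1 — tautology.
In G3: every assignment gives 1 — tautology.

both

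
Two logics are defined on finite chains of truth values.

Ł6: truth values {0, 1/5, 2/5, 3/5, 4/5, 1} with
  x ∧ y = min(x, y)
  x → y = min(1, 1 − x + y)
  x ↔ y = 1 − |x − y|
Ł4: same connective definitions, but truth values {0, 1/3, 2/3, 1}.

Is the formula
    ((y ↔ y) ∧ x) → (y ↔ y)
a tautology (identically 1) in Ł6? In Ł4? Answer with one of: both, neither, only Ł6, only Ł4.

both

In Ł6: every assignment gives 1 — tautology.
In Ł4: every assignment gives 1 — tautology.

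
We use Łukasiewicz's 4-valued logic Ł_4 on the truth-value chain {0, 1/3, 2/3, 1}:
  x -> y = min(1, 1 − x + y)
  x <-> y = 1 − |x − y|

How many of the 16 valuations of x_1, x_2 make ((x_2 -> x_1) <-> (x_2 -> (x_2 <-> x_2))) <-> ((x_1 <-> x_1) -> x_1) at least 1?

7

x_1 = 0, x_2 = 0 ↦ 0  <
x_1 = 0, x_2 = 1/3 ↦ 1/3  <
x_1 = 0, x_2 = 2/3 ↦ 2/3  <
x_1 = 0, x_2 = 1 ↦ 1  ≥
x_1 = 1/3, x_2 = 0 ↦ 1/3  <
x_1 = 1/3, x_2 = 1/3 ↦ 1/3  <
x_1 = 1/3, x_2 = 2/3 ↦ 2/3  <
x_1 = 1/3, x_2 = 1 ↦ 1  ≥
x_1 = 2/3, x_2 = 0 ↦ 2/3  <
x_1 = 2/3, x_2 = 1/3 ↦ 2/3  <
x_1 = 2/3, x_2 = 2/3 ↦ 2/3  <
x_1 = 2/3, x_2 = 1 ↦ 1  ≥
x_1 = 1, x_2 = 0 ↦ 1  ≥
x_1 = 1, x_2 = 1/3 ↦ 1  ≥
x_1 = 1, x_2 = 2/3 ↦ 1  ≥
x_1 = 1, x_2 = 1 ↦ 1  ≥
So 7 of the 16 assignments meet the threshold.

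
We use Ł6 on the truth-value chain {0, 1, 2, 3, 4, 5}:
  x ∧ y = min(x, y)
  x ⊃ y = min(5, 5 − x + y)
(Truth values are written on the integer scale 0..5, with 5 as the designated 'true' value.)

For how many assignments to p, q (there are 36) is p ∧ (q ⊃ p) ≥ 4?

12

value 5: 6 assignments (counts)
value 4: 6 assignments (counts)
value 3: 6 assignments
value 2: 6 assignments
value 1: 6 assignments
value 0: 6 assignments
So 12 of the 36 assignments meet the threshold.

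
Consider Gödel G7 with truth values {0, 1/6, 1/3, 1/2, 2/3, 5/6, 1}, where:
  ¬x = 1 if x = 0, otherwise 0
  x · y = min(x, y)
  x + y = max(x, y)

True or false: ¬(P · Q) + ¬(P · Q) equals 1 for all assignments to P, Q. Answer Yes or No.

No

Counterexample: take P = 1/6, Q = 1/6.
P · Q = 1/6 · 1/6 = 1/6
¬(P · Q) = ¬1/6 = 0
¬(P · Q) + ¬(P · Q) = 0 + 0 = 0
This gives 0 ≠ 1.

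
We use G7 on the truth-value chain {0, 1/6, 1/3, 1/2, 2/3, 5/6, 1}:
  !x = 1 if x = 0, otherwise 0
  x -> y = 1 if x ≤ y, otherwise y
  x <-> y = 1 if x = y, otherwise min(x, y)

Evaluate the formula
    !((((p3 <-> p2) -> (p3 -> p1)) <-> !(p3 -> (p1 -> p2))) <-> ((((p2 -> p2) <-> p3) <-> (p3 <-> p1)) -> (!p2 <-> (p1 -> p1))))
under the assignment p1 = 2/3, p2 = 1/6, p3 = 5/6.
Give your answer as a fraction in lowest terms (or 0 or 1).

0

p3 <-> p2 = 5/6 <-> 1/6 = 1/6
p3 -> p1 = 5/6 -> 2/3 = 2/3
(p3 <-> p2) -> (p3 -> p1) = 1/6 -> 2/3 = 1
p1 -> p2 = 2/3 -> 1/6 = 1/6
p3 -> (p1 -> p2) = 5/6 -> 1/6 = 1/6
!(p3 -> (p1 -> p2)) = !1/6 = 0
((p3 <-> p2) -> (p3 -> p1)) <-> !(p3 -> (p1 -> p2)) = 1 <-> 0 = 0
p2 -> p2 = 1/6 -> 1/6 = 1
(p2 -> p2) <-> p3 = 1 <-> 5/6 = 5/6
p3 <-> p1 = 5/6 <-> 2/3 = 2/3
((p2 -> p2) <-> p3) <-> (p3 <-> p1) = 5/6 <-> 2/3 = 2/3
!p2 = !1/6 = 0
p1 -> p1 = 2/3 -> 2/3 = 1
!p2 <-> (p1 -> p1) = 0 <-> 1 = 0
(((p2 -> p2) <-> p3) <-> (p3 <-> p1)) -> (!p2 <-> (p1 -> p1)) = 2/3 -> 0 = 0
(((p3 <-> p2) -> (p3 -> p1)) <-> !(p3 -> (p1 -> p2))) <-> ((((p2 -> p2) <-> p3) <-> (p3 <-> p1)) -> (!p2 <-> (p1 -> p1))) = 0 <-> 0 = 1
!((((p3 <-> p2) -> (p3 -> p1)) <-> !(p3 -> (p1 -> p2))) <-> ((((p2 -> p2) <-> p3) <-> (p3 <-> p1)) -> (!p2 <-> (p1 -> p1)))) = !1 = 0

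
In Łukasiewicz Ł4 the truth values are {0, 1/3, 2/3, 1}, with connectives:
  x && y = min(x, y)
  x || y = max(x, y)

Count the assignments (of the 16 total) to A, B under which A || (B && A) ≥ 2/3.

8

A = 0, B = 0 ↦ 0  <
A = 0, B = 1/3 ↦ 0  <
A = 0, B = 2/3 ↦ 0  <
A = 0, B = 1 ↦ 0  <
A = 1/3, B = 0 ↦ 1/3  <
A = 1/3, B = 1/3 ↦ 1/3  <
A = 1/3, B = 2/3 ↦ 1/3  <
A = 1/3, B = 1 ↦ 1/3  <
A = 2/3, B = 0 ↦ 2/3  ≥
A = 2/3, B = 1/3 ↦ 2/3  ≥
A = 2/3, B = 2/3 ↦ 2/3  ≥
A = 2/3, B = 1 ↦ 2/3  ≥
A = 1, B = 0 ↦ 1  ≥
A = 1, B = 1/3 ↦ 1  ≥
A = 1, B = 2/3 ↦ 1  ≥
A = 1, B = 1 ↦ 1  ≥
So 8 of the 16 assignments meet the threshold.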